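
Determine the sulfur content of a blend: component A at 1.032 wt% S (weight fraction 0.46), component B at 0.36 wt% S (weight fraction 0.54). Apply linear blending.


Linear sulfur blending: S_blend = x1*S1 + x2*S2
Contribution 1: 0.46 * 1.032 = 0.47472 wt%
Contribution 2: 0.54 * 0.36 = 0.1944 wt%
S_blend = 0.47472 + 0.1944 = 0.66912

0.66912 wt%


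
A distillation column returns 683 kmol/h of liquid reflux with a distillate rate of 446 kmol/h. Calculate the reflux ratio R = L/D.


Reflux ratio definition: R = L / D (liquid returned / distillate withdrawn)
L = 683 kmol/h, D = 446 kmol/h
R = 683 / 446 = 1.531

1.531


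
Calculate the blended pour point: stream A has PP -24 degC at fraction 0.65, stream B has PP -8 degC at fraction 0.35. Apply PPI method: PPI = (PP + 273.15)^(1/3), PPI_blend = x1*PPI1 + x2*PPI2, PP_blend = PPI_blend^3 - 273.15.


PPI_1 = (-24 + 273.15)^(1/3) = 6.292458
PPI_2 = (-8 + 273.15)^(1/3) = 6.42437
PPI_blend = 0.65 * 6.292458 + 0.35 * 6.42437 = 6.338627
PP_blend = 6.338627^3 - 273.15 = 254.6746 - 273.15 = -18.48

-18.48 degC


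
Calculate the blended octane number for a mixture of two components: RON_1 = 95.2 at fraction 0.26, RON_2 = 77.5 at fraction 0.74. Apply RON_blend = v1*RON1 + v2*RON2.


Linear blending: RON_blend = sum(vi * RONi)
Contribution 1: 0.26 * 95.2 = 24.752
Contribution 2: 0.74 * 77.5 = 57.35
RON_blend = 24.752 + 57.35 = 82.102

82.102


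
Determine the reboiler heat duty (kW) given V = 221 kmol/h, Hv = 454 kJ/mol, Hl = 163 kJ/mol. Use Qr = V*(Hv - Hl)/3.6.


Qr = 221 * (454 - 163) / 3.6 = 221 * 291 / 3.6 = 17860

17860 kW


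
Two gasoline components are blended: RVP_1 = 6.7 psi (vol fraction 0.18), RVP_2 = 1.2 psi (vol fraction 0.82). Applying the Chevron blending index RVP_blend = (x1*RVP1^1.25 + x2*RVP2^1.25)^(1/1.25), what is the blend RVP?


Chevron index: RVP_blend = (sum xi*RVPi^1.25)^(1/1.25)
RVP^1.25 terms: 0.18 * 6.7^1.25 + 0.82 * 1.2^1.25 = 2.97018
RVP_blend = 2.97018^(1/1.25) = 2.389

2.389 psi


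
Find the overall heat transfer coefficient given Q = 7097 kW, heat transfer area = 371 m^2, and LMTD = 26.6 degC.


From Q = U*A*LMTD, U = Q / (A * LMTD)
U = 7097 / (371 * 26.6) = 7097 / 9868.6 = 0.7191

0.7191 kW/(m^2*K)


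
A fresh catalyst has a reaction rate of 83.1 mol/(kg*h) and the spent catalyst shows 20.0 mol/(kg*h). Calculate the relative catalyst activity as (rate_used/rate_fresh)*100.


Activity (%) = (rate_used / rate_fresh) * 100
rate_used = 20.0, rate_fresh = 83.1
= (20.0 / 83.1) * 100
= 0.2407 * 100 = 24.07

24.07 %


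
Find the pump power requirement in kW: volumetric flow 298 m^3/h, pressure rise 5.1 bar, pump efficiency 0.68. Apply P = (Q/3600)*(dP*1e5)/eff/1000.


Q = 298 / 3600 = 0.0827778 m^3/s
P = 0.0827778 * (5.1 * 1e5) / 0.68 / 1000 = 62.08

62.08 kW


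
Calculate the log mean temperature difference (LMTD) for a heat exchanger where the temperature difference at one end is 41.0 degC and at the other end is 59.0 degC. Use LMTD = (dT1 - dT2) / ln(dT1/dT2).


LMTD = (dT1 - dT2) / ln(dT1/dT2)
= (41.0 - 59.0) / ln(41.0 / 59.0) = -18 / -0.363965 = 49.46

49.46 degC


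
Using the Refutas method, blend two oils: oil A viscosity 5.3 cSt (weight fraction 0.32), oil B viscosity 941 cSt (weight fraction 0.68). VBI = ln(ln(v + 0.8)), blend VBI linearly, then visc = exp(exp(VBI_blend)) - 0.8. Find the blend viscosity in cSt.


Refutas method: VBN_i = 14.534*ln(ln(visc_i + 0.8)) + 10.975, blended linearly by mass fraction; since VBN is linear in VBI_i = ln(ln(visc_i + 0.8)) and the fractions sum to 1, blend VBI directly: visc = exp(exp(VBI_blend)) - 0.8
VBI_1 = ln(ln(5.3 + 0.8)) = 0.592381
VBI_2 = ln(ln(941 + 0.8)) = 1.92393
VBI_blend = 0.32 * 0.592381 + 0.68 * 1.92393 = 1.49783
visc_blend = exp(exp(1.49783)) - 0.8 = 86.73

86.73 cSt


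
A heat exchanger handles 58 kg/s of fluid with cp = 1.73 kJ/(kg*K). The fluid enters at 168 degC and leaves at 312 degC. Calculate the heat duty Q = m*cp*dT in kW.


Q = m_dot * cp * delta_T
delta_T = 312 - 168 = 144 K
Q = 58 * 1.73 * 144
= 100.34 * 144
= 14448.96 kW

14448.96 kW


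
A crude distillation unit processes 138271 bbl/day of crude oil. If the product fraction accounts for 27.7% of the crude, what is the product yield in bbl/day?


Crude throughput = 138271 bbl/day
Fraction yield = 27.7%
yield = throughput * fraction / 100
yield = 138271 * 27.7 / 100 = 38301.067

38301.067 bbl/day


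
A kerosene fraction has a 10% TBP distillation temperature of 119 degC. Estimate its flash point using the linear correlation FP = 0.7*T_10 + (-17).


FP = 0.7 * 119 + (-17) = 66.3

66.3 degC


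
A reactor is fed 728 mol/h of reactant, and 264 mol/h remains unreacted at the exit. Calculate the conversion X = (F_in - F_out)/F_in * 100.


X = (F_in - F_out) / F_in * 100
Moles reacted = 728 - 264 = 464
X = 464 / 728 * 100
= 0.6374 * 100
= 63.74 %

63.74 %


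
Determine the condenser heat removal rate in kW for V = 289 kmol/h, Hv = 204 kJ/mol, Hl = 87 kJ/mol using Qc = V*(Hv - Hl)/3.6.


Qc = 289 * (204 - 87) / 3.6 = 289 * 117 / 3.6 = 9392

9392 kW


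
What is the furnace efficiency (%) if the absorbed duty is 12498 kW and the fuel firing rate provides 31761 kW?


Furnace efficiency = Q_absorbed / Q_fuel * 100
= 12498 / 31761 * 100 = 39.35

39.35 %


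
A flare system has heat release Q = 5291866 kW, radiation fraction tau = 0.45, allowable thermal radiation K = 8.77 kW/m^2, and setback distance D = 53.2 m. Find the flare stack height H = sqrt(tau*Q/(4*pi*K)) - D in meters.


tau*Q/(4*pi*K) = 0.45 * 5291866 / (4 * pi * 8.77) = 21607.9
sqrt(21607.9) = 146.996
H = 146.996 - 53.2 = 93.80

93.80 m


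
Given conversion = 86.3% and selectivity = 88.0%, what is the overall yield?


Overall yield = conversion (%) * selectivity (%) / 100
Conversion = 86.3%, Selectivity = 88.0%
Y = 86.3 * 88.0 / 100
= 75.944 %

75.944 %


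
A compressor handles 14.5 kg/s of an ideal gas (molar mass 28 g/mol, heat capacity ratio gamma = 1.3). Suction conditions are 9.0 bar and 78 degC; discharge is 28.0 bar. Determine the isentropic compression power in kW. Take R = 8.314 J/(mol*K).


Isentropic work: W = m*(gamma/(gamma-1))*(R*T1/MW)*((P2/P1)^((gamma-1)/gamma) - 1)
T1 = 78 + 273.15 = 351.15 K
Pressure ratio = 28.0 / 9.0 = 3.11111
Exponent = (1.3 - 1)/1.3 = 0.230769
(P2/P1)^exp - 1 = 3.11111^0.230769 - 1 = 0.29942
W = 14.5 * 1.3 / 0.3 * 8.314 * 351.15 / 28 * 0.29942 = 1962

1962 kW


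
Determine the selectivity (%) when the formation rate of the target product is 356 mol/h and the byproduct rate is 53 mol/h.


Selectivity = desired / (desired + undesired) * 100
Total products = 356 + 53 = 409 mol/h
S = 356 / 409 * 100
= 0.8704 * 100
= 87.04 %

87.04 %


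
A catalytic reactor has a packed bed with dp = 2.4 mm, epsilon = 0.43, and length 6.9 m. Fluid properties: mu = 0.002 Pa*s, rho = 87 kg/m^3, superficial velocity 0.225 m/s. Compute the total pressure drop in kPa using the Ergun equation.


dp = 2.4 mm = 0.0024 m
Viscous term = 150*0.002*0.225*(1-0.43)^2 / (0.0024^2*0.43^3) = 47887.9
Inertial term = 1.75*87*0.225^2*(1-0.43) / (0.0024*0.43^3) = 23024
dP/L = 47887.9 + 23024 = 70911.9 Pa/m
dP = 70911.9 * 6.9 / 1000 = 489.3 kPa

489.3 kPa


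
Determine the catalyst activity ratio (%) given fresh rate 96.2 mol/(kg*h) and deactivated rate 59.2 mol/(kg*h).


Activity (%) = (rate_used / rate_fresh) * 100
rate_used = 59.2, rate_fresh = 96.2
= (59.2 / 96.2) * 100
= 0.6154 * 100 = 61.54

61.54 %


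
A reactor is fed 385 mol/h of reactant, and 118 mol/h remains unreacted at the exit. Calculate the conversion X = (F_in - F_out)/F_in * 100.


X = (F_in - F_out) / F_in * 100
Moles reacted = 385 - 118 = 267
X = 267 / 385 * 100
= 0.6935 * 100
= 69.35 %

69.35 %


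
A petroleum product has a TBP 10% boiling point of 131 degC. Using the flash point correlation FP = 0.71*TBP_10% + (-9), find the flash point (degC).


FP = 0.71 * 131 + (-9) = 84.01

84.01 degC


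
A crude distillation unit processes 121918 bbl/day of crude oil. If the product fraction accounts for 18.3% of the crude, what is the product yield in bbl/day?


Crude throughput = 121918 bbl/day
Fraction yield = 18.3%
yield = throughput * fraction / 100
yield = 121918 * 18.3 / 100 = 22310.994

22310.994 bbl/day


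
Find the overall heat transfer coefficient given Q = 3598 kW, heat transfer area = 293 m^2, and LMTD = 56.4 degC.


From Q = U*A*LMTD, U = Q / (A * LMTD)
U = 3598 / (293 * 56.4) = 3598 / 16525.2 = 0.2177

0.2177 kW/(m^2*K)


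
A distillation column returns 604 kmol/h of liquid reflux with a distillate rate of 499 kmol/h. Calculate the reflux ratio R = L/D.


Reflux ratio definition: R = L / D (liquid returned / distillate withdrawn)
L = 604 kmol/h, D = 499 kmol/h
R = 604 / 499 = 1.210

1.210


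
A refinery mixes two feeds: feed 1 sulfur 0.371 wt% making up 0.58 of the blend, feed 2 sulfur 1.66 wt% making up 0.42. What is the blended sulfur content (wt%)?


Linear sulfur blending: S_blend = x1*S1 + x2*S2
Contribution 1: 0.58 * 0.371 = 0.21518 wt%
Contribution 2: 0.42 * 1.66 = 0.6972 wt%
S_blend = 0.21518 + 0.6972 = 0.91238

0.91238 wt%


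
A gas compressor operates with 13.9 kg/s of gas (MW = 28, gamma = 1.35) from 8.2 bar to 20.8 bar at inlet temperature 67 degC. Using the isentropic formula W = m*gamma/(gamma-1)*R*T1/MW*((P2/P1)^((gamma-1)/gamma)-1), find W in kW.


Isentropic work: W = m*(gamma/(gamma-1))*(R*T1/MW)*((P2/P1)^((gamma-1)/gamma) - 1)
T1 = 67 + 273.15 = 340.15 K
Pressure ratio = 20.8 / 8.2 = 2.53659
Exponent = (1.35 - 1)/1.35 = 0.259259
(P2/P1)^exp - 1 = 2.53659^0.259259 - 1 = 0.272933
W = 13.9 * 1.35 / 0.35 * 8.314 * 340.15 / 28 * 0.272933 = 1478

1478 kW


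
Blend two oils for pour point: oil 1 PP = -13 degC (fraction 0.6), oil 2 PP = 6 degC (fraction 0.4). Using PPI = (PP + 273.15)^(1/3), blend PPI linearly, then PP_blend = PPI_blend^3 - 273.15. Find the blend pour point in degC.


PPI_1 = (-13 + 273.15)^(1/3) = 6.383731
PPI_2 = (6 + 273.15)^(1/3) = 6.535506
PPI_blend = 0.6 * 6.383731 + 0.4 * 6.535506 = 6.444441
PP_blend = 6.444441^3 - 273.15 = 267.6429 - 273.15 = -5.51

-5.51 degC


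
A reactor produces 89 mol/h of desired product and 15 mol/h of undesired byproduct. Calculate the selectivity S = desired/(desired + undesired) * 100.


Selectivity = desired / (desired + undesired) * 100
Total products = 89 + 15 = 104 mol/h
S = 89 / 104 * 100
= 0.8558 * 100
= 85.58 %

85.58 %


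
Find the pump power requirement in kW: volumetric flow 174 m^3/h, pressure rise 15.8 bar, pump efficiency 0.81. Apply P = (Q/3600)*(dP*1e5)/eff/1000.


Q = 174 / 3600 = 0.0483333 m^3/s
P = 0.0483333 * (15.8 * 1e5) / 0.81 / 1000 = 94.28

94.28 kW


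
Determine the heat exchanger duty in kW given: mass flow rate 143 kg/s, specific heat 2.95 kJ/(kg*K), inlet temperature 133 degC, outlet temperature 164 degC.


Q = m_dot * cp * delta_T
delta_T = 164 - 133 = 31 K
Q = 143 * 2.95 * 31
= 421.85 * 31
= 13077.35 kW

13077.35 kW


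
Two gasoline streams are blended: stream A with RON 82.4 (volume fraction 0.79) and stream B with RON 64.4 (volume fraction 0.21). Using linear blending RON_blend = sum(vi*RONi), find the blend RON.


Linear blending: RON_blend = sum(vi * RONi)
Contribution 1: 0.79 * 82.4 = 65.096
Contribution 2: 0.21 * 64.4 = 13.524
RON_blend = 65.096 + 13.524 = 78.62

78.62


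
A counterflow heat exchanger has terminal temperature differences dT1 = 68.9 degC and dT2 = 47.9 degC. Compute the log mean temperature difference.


LMTD = (dT1 - dT2) / ln(dT1/dT2)
= (68.9 - 47.9) / ln(68.9 / 47.9) = 21 / 0.363541 = 57.77

57.77 degC


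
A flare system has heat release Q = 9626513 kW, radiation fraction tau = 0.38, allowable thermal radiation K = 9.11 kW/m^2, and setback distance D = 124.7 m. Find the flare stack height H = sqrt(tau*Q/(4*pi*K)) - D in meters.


tau*Q/(4*pi*K) = 0.38 * 9626513 / (4 * pi * 9.11) = 31953.9
sqrt(31953.9) = 178.757
H = 178.757 - 124.7 = 54.06

54.06 m


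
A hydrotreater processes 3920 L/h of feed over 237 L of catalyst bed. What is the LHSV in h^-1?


LHSV = volumetric feed rate / catalyst volume
= 3920 L/h / 237 L
= 16.54 h^-1

16.54 h^-1


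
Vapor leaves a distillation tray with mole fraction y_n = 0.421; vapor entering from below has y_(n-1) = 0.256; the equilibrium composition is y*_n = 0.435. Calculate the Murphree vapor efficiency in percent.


Murphree vapor efficiency: EMV = (y_n - y_(n-1)) / (y*_n - y_(n-1)) * 100
EMV = (0.421 - 0.256) / (0.435 - 0.256) * 100 = 0.165 / 0.179 * 100 = 92.18

92.18 %


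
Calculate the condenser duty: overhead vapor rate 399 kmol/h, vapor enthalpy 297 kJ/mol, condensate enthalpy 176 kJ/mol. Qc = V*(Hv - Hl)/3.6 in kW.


Qc = 399 * (297 - 176) / 3.6 = 399 * 121 / 3.6 = 13410

13410 kW


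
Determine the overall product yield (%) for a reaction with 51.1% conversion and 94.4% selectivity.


Overall yield = conversion (%) * selectivity (%) / 100
Conversion = 51.1%, Selectivity = 94.4%
Y = 51.1 * 94.4 / 100
= 48.2384 %

48.2384 %


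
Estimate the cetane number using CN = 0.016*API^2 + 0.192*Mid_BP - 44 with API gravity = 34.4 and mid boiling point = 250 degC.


CN = 0.016 * 34.4^2 + 0.192 * 250 - 44
CN = 18.93376 + 48 - 44 = 22.93376

22.93376


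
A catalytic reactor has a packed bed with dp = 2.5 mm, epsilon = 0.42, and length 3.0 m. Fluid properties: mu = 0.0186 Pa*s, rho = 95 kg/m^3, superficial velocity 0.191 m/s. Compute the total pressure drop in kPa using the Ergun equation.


dp = 2.5 mm = 0.0025 m
Viscous term = 150*0.0186*0.191*(1-0.42)^2 / (0.0025^2*0.42^3) = 387138
Inertial term = 1.75*95*0.191^2*(1-0.42) / (0.0025*0.42^3) = 18991.9
dP/L = 387138 + 18991.9 = 406130 Pa/m
dP = 406130 * 3.0 / 1000 = 1218 kPa

1218 kPa


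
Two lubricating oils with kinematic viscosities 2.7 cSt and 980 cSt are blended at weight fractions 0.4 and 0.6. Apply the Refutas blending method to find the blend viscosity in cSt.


Refutas method: VBN_i = 14.534*ln(ln(visc_i + 0.8)) + 10.975, blended linearly by mass fraction; since VBN is linear in VBI_i = ln(ln(visc_i + 0.8)) and the fractions sum to 1, blend VBI directly: visc = exp(exp(VBI_blend)) - 0.8
VBI_1 = ln(ln(2.7 + 0.8)) = 0.225351
VBI_2 = ln(ln(980 + 0.8)) = 1.92983
VBI_blend = 0.4 * 0.225351 + 0.6 * 1.92983 = 1.24804
visc_blend = exp(exp(1.24804)) - 0.8 = 31.77

31.77 cSt


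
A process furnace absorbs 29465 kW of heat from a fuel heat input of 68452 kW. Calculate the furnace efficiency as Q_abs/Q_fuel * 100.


Furnace efficiency = Q_absorbed / Q_fuel * 100
= 29465 / 68452 * 100 = 43.04

43.04 %


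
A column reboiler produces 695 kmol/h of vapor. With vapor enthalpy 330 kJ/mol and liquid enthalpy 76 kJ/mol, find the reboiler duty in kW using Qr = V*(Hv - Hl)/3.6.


Qr = 695 * (330 - 76) / 3.6 = 695 * 254 / 3.6 = 49040

49040 kW


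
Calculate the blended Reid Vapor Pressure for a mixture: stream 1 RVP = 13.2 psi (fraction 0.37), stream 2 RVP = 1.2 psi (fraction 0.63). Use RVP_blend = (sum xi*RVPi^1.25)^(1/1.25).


Chevron index: RVP_blend = (sum xi*RVPi^1.25)^(1/1.25)
RVP^1.25 terms: 0.37 * 13.2^1.25 + 0.63 * 1.2^1.25 = 10.1006
RVP_blend = 10.1006^(1/1.25) = 6.360

6.360 psi


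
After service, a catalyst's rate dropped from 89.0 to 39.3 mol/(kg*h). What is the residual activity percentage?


Activity (%) = (rate_used / rate_fresh) * 100
rate_used = 39.3, rate_fresh = 89.0
= (39.3 / 89.0) * 100
= 0.4416 * 100 = 44.16

44.16 %


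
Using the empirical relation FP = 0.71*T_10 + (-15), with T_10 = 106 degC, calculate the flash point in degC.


FP = 0.71 * 106 + (-15) = 60.26

60.26 degC


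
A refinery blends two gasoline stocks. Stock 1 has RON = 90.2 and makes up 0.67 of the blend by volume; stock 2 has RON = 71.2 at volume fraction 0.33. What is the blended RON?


Linear blending: RON_blend = sum(vi * RONi)
Contribution 1: 0.67 * 90.2 = 60.434
Contribution 2: 0.33 * 71.2 = 23.496
RON_blend = 60.434 + 23.496 = 83.93

83.93


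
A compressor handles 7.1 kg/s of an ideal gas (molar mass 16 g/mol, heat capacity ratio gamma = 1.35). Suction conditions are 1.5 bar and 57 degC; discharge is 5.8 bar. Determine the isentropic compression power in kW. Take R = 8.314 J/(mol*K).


Isentropic work: W = m*(gamma/(gamma-1))*(R*T1/MW)*((P2/P1)^((gamma-1)/gamma) - 1)
T1 = 57 + 273.15 = 330.15 K
Pressure ratio = 5.8 / 1.5 = 3.86667
Exponent = (1.35 - 1)/1.35 = 0.259259
(P2/P1)^exp - 1 = 3.86667^0.259259 - 1 = 0.419948
W = 7.1 * 1.35 / 0.35 * 8.314 * 330.15 / 16 * 0.419948 = 1973

1973 kW


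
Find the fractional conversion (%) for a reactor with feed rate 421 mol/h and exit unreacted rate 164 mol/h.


X = (F_in - F_out) / F_in * 100
Moles reacted = 421 - 164 = 257
X = 257 / 421 * 100
= 0.6105 * 100
= 61.05 %

61.05 %


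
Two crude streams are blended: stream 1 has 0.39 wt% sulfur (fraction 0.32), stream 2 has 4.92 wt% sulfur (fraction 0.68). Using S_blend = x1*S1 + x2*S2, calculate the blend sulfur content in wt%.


Linear sulfur blending: S_blend = x1*S1 + x2*S2
Contribution 1: 0.32 * 0.39 = 0.1248 wt%
Contribution 2: 0.68 * 4.92 = 3.3456 wt%
S_blend = 0.1248 + 3.3456 = 3.4704

3.4704 wt%


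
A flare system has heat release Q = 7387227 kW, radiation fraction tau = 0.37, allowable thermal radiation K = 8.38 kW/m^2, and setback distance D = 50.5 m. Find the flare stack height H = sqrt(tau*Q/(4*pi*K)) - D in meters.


tau*Q/(4*pi*K) = 0.37 * 7387227 / (4 * pi * 8.38) = 25955.5
sqrt(25955.5) = 161.107
H = 161.107 - 50.5 = 110.6

110.6 m


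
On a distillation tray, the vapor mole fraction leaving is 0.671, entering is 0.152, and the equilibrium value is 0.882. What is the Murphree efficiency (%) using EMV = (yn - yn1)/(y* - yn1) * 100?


Murphree vapor efficiency: EMV = (y_n - y_(n-1)) / (y*_n - y_(n-1)) * 100
EMV = (0.671 - 0.152) / (0.882 - 0.152) * 100 = 0.519 / 0.73 * 100 = 71.10

71.10 %


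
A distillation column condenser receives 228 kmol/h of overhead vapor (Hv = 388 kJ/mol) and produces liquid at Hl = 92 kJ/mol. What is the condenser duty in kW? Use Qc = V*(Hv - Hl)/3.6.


Qc = 228 * (388 - 92) / 3.6 = 228 * 296 / 3.6 = 18750

18750 kW


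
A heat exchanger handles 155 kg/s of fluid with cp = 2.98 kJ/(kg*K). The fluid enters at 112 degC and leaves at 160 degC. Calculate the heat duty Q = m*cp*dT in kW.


Q = m_dot * cp * delta_T
delta_T = 160 - 112 = 48 K
Q = 155 * 2.98 * 48
= 461.9 * 48
= 22171.2 kW

22171.2 kW


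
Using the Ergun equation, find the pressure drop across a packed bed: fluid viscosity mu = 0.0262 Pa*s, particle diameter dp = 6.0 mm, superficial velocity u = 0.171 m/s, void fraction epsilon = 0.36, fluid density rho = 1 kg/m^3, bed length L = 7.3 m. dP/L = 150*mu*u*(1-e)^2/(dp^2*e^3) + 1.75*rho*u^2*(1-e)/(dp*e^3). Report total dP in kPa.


dp = 6.0 mm = 0.006 m
Viscous term = 150*0.0262*0.171*(1-0.36)^2 / (0.006^2*0.36^3) = 163885
Inertial term = 1.75*1*0.171^2*(1-0.36) / (0.006*0.36^3) = 116.991
dP/L = 163885 + 116.991 = 164002 Pa/m
dP = 164002 * 7.3 / 1000 = 1197 kPa

1197 kPa


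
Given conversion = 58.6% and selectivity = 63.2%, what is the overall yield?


Overall yield = conversion (%) * selectivity (%) / 100
Conversion = 58.6%, Selectivity = 63.2%
Y = 58.6 * 63.2 / 100
= 37.0352 %

37.0352 %


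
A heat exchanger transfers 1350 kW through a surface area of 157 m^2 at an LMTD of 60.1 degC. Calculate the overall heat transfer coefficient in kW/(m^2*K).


From Q = U*A*LMTD, U = Q / (A * LMTD)
U = 1350 / (157 * 60.1) = 1350 / 9435.7 = 0.1431

0.1431 kW/(m^2*K)


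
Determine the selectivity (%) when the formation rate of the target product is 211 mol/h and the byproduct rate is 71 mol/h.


Selectivity = desired / (desired + undesired) * 100
Total products = 211 + 71 = 282 mol/h
S = 211 / 282 * 100
= 0.7482 * 100
= 74.82 %

74.82 %


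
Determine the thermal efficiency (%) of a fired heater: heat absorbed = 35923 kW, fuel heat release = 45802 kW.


Furnace efficiency = Q_absorbed / Q_fuel * 100
= 35923 / 45802 * 100 = 78.43

78.43 %


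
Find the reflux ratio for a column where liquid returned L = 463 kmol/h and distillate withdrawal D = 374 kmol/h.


Reflux ratio definition: R = L / D (liquid returned / distillate withdrawn)
L = 463 kmol/h, D = 374 kmol/h
R = 463 / 374 = 1.238

1.238


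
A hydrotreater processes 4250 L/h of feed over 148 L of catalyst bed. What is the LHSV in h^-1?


LHSV = volumetric feed rate / catalyst volume
= 4250 L/h / 148 L
= 28.72 h^-1

28.72 h^-1


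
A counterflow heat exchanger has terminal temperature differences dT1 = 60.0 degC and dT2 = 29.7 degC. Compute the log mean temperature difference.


LMTD = (dT1 - dT2) / ln(dT1/dT2)
= (60.0 - 29.7) / ln(60.0 / 29.7) = 30.3 / 0.703198 = 43.09

43.09 degC


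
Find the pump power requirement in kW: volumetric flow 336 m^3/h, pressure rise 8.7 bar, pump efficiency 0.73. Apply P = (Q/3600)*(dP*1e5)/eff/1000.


Q = 336 / 3600 = 0.0933333 m^3/s
P = 0.0933333 * (8.7 * 1e5) / 0.73 / 1000 = 111.2

111.2 kW


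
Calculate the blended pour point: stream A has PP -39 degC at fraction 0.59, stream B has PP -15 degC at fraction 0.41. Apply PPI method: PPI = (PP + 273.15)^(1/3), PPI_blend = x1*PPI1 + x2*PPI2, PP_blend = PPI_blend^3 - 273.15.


PPI_1 = (-39 + 273.15)^(1/3) = 6.163557
PPI_2 = (-15 + 273.15)^(1/3) = 6.36733
PPI_blend = 0.59 * 6.163557 + 0.41 * 6.36733 = 6.247104
PP_blend = 6.247104^3 - 273.15 = 243.8014 - 273.15 = -29.35

-29.35 degC


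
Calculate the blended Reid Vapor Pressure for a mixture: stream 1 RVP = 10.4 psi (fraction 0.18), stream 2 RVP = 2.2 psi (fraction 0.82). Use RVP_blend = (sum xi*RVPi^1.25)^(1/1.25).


Chevron index: RVP_blend = (sum xi*RVPi^1.25)^(1/1.25)
RVP^1.25 terms: 0.18 * 10.4^1.25 + 0.82 * 2.2^1.25 = 5.5588
RVP_blend = 5.5588^(1/1.25) = 3.944

3.944 psi


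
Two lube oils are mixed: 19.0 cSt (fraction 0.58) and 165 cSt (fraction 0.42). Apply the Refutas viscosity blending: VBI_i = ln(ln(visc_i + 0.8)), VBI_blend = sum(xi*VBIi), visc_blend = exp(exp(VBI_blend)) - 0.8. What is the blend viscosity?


Refutas method: VBN_i = 14.534*ln(ln(visc_i + 0.8)) + 10.975, blended linearly by mass fraction; since VBN is linear in VBI_i = ln(ln(visc_i + 0.8)) and the fractions sum to 1, blend VBI directly: visc = exp(exp(VBI_blend)) - 0.8
VBI_1 = ln(ln(19.0 + 0.8)) = 1.09383
VBI_2 = ln(ln(165 + 0.8)) = 1.63135
VBI_blend = 0.58 * 1.09383 + 0.42 * 1.63135 = 1.31959
visc_blend = exp(exp(1.31959)) - 0.8 = 41.38

41.38 cSt


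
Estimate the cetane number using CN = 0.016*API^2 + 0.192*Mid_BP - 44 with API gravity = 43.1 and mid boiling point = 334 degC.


CN = 0.016 * 43.1^2 + 0.192 * 334 - 44
CN = 29.72176 + 64.128 - 44 = 49.84976

49.84976


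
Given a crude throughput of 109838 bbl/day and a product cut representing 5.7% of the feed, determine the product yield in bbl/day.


Crude throughput = 109838 bbl/day
Fraction yield = 5.7%
yield = throughput * fraction / 100
yield = 109838 * 5.7 / 100 = 6260.766

6260.766 bbl/day


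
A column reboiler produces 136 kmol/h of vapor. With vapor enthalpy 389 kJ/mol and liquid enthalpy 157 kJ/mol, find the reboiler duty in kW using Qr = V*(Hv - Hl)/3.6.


Qr = 136 * (389 - 157) / 3.6 = 136 * 232 / 3.6 = 8764

8764 kW


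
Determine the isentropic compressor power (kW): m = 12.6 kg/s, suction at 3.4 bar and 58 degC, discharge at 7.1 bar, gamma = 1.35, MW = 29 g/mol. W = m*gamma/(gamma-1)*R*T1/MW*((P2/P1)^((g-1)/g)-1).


Isentropic work: W = m*(gamma/(gamma-1))*(R*T1/MW)*((P2/P1)^((gamma-1)/gamma) - 1)
T1 = 58 + 273.15 = 331.15 K
Pressure ratio = 7.1 / 3.4 = 2.08824
Exponent = (1.35 - 1)/1.35 = 0.259259
(P2/P1)^exp - 1 = 2.08824^0.259259 - 1 = 0.210336
W = 12.6 * 1.35 / 0.35 * 8.314 * 331.15 / 29 * 0.210336 = 970.5

970.5 kW


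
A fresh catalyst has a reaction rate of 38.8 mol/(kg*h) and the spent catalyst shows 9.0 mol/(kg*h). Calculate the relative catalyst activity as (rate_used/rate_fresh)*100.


Activity (%) = (rate_used / rate_fresh) * 100
rate_used = 9.0, rate_fresh = 38.8
= (9.0 / 38.8) * 100
= 0.2320 * 100 = 23.20

23.20 %


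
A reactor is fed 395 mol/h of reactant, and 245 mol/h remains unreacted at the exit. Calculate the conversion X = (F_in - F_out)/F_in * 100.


X = (F_in - F_out) / F_in * 100
Moles reacted = 395 - 245 = 150
X = 150 / 395 * 100
= 0.3797 * 100
= 37.97 %

37.97 %


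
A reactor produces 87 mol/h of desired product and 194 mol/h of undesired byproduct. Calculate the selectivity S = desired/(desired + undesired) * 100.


Selectivity = desired / (desired + undesired) * 100
Total products = 87 + 194 = 281 mol/h
S = 87 / 281 * 100
= 0.3096 * 100
= 30.96 %

30.96 %


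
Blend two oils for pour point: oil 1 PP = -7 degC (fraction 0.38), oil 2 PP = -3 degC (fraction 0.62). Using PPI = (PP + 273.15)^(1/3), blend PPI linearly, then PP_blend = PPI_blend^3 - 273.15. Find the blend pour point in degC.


PPI_1 = (-7 + 273.15)^(1/3) = 6.432436
PPI_2 = (-3 + 273.15)^(1/3) = 6.464501
PPI_blend = 0.38 * 6.432436 + 0.62 * 6.464501 = 6.452316
PP_blend = 6.452316^3 - 273.15 = 268.6253 - 273.15 = -4.52

-4.52 degC


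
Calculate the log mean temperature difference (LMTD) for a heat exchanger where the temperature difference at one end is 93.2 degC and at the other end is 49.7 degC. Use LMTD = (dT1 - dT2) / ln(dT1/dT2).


LMTD = (dT1 - dT2) / ln(dT1/dT2)
= (93.2 - 49.7) / ln(93.2 / 49.7) = 43.5 / 0.628743 = 69.19

69.19 degC


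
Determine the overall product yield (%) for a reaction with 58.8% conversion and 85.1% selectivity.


Overall yield = conversion (%) * selectivity (%) / 100
Conversion = 58.8%, Selectivity = 85.1%
Y = 58.8 * 85.1 / 100
= 50.0388 %

50.0388 %


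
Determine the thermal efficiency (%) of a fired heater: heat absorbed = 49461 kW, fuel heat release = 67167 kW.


Furnace efficiency = Q_absorbed / Q_fuel * 100
= 49461 / 67167 * 100 = 73.64

73.64 %


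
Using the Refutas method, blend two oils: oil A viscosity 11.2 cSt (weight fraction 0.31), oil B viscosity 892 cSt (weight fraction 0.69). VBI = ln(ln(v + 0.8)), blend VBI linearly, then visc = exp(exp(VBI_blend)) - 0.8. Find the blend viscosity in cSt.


Refutas method: VBN_i = 14.534*ln(ln(visc_i + 0.8)) + 10.975, blended linearly by mass fraction; since VBN is linear in VBI_i = ln(ln(visc_i + 0.8)) and the fractions sum to 1, blend VBI directly: visc = exp(exp(VBI_blend)) - 0.8
VBI_1 = ln(ln(11.2 + 0.8)) = 0.910235
VBI_2 = ln(ln(892 + 0.8)) = 1.91609
VBI_blend = 0.31 * 0.910235 + 0.69 * 1.91609 = 1.60427
visc_blend = exp(exp(1.60427)) - 0.8 = 143.8

143.8 cSt


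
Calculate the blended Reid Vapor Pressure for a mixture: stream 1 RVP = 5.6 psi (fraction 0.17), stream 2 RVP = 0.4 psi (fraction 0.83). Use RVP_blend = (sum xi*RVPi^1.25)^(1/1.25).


Chevron index: RVP_blend = (sum xi*RVPi^1.25)^(1/1.25)
RVP^1.25 terms: 0.17 * 5.6^1.25 + 0.83 * 0.4^1.25 = 1.72851
RVP_blend = 1.72851^(1/1.25) = 1.549

1.549 psi


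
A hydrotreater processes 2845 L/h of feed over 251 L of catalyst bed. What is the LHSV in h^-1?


LHSV = volumetric feed rate / catalyst volume
= 2845 L/h / 251 L
= 11.33 h^-1

11.33 h^-1


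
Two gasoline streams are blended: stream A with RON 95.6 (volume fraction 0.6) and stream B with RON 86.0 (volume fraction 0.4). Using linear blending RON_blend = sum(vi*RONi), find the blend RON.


Linear blending: RON_blend = sum(vi * RONi)
Contribution 1: 0.6 * 95.6 = 57.36
Contribution 2: 0.4 * 86.0 = 34.4
RON_blend = 57.36 + 34.4 = 91.76

91.76


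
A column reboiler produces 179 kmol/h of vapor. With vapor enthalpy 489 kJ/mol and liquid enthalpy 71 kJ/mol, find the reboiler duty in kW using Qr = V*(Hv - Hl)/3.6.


Qr = 179 * (489 - 71) / 3.6 = 179 * 418 / 3.6 = 20780

20780 kW


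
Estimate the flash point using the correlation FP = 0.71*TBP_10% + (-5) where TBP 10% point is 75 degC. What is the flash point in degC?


FP = 0.71 * 75 + (-5) = 48.25

48.25 degC


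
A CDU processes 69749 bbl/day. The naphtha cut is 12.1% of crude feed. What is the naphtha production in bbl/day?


Crude throughput = 69749 bbl/day
Fraction yield = 12.1%
yield = throughput * fraction / 100
yield = 69749 * 12.1 / 100 = 8439.629

8439.629 bbl/day


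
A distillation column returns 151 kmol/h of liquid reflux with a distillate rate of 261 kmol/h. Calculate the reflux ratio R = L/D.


Reflux ratio definition: R = L / D (liquid returned / distillate withdrawn)
L = 151 kmol/h, D = 261 kmol/h
R = 151 / 261 = 0.5785

0.5785


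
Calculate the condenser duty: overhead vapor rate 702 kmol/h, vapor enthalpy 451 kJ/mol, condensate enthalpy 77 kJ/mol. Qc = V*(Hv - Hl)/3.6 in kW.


Qc = 702 * (451 - 77) / 3.6 = 702 * 374 / 3.6 = 72930

72930 kW


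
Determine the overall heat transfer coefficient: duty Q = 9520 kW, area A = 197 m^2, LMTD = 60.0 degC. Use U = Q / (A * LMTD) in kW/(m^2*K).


From Q = U*A*LMTD, U = Q / (A * LMTD)
U = 9520 / (197 * 60.0) = 9520 / 11820 = 0.8054

0.8054 kW/(m^2*K)


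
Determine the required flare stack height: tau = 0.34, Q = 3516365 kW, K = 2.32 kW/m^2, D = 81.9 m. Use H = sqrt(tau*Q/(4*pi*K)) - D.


tau*Q/(4*pi*K) = 0.34 * 3516365 / (4 * pi * 2.32) = 41008.6
sqrt(41008.6) = 202.506
H = 202.506 - 81.9 = 120.6

120.6 m


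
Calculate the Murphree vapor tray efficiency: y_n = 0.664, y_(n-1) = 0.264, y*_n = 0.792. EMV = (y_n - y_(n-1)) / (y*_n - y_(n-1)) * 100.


Murphree vapor efficiency: EMV = (y_n - y_(n-1)) / (y*_n - y_(n-1)) * 100
EMV = (0.664 - 0.264) / (0.792 - 0.264) * 100 = 0.4 / 0.528 * 100 = 75.76

75.76 %


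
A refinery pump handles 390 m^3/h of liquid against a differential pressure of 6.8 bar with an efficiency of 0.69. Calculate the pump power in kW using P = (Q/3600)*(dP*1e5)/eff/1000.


Q = 390 / 3600 = 0.108333 m^3/s
P = 0.108333 * (6.8 * 1e5) / 0.69 / 1000 = 106.8

106.8 kW


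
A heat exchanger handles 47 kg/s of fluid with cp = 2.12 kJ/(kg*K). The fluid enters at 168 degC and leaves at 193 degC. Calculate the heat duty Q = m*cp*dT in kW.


Q = m_dot * cp * delta_T
delta_T = 193 - 168 = 25 K
Q = 47 * 2.12 * 25
= 99.64 * 25
= 2491 kW

2491 kW


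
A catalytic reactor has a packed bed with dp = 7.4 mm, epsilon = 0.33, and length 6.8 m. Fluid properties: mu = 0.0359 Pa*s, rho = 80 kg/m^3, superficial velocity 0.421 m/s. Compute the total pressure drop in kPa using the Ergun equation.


dp = 7.4 mm = 0.0074 m
Viscous term = 150*0.0359*0.421*(1-0.33)^2 / (0.0074^2*0.33^3) = 517145
Inertial term = 1.75*80*0.421^2*(1-0.33) / (0.0074*0.33^3) = 62516.3
dP/L = 517145 + 62516.3 = 579661 Pa/m
dP = 579661 * 6.8 / 1000 = 3942 kPa

3942 kPa


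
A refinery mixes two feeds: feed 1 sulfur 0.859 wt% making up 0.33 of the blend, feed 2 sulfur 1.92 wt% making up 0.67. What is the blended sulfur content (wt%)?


Linear sulfur blending: S_blend = x1*S1 + x2*S2
Contribution 1: 0.33 * 0.859 = 0.28347 wt%
Contribution 2: 0.67 * 1.92 = 1.2864 wt%
S_blend = 0.28347 + 1.2864 = 1.56987

1.56987 wt%


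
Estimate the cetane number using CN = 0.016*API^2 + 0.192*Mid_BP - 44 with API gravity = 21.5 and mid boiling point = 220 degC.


CN = 0.016 * 21.5^2 + 0.192 * 220 - 44
CN = 7.396 + 42.24 - 44 = 5.636

5.636


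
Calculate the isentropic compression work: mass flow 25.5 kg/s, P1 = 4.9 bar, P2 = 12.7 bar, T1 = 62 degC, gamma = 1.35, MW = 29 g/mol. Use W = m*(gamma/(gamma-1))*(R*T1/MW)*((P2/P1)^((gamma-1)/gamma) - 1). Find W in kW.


Isentropic work: W = m*(gamma/(gamma-1))*(R*T1/MW)*((P2/P1)^((gamma-1)/gamma) - 1)
T1 = 62 + 273.15 = 335.15 K
Pressure ratio = 12.7 / 4.9 = 2.59184
Exponent = (1.35 - 1)/1.35 = 0.259259
(P2/P1)^exp - 1 = 2.59184^0.259259 - 1 = 0.280064
W = 25.5 * 1.35 / 0.35 * 8.314 * 335.15 / 29 * 0.280064 = 2647

2647 kW


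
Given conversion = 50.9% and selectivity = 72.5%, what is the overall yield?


Overall yield = conversion (%) * selectivity (%) / 100
Conversion = 50.9%, Selectivity = 72.5%
Y = 50.9 * 72.5 / 100
= 36.9025 %

36.9025 %


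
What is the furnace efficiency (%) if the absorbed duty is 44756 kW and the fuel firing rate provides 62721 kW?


Furnace efficiency = Q_absorbed / Q_fuel * 100
= 44756 / 62721 * 100 = 71.36

71.36 %


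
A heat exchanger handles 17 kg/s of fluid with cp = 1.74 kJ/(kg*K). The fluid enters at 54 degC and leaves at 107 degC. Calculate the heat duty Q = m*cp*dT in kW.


Q = m_dot * cp * delta_T
delta_T = 107 - 54 = 53 K
Q = 17 * 1.74 * 53
= 29.58 * 53
= 1567.74 kW

1567.74 kW


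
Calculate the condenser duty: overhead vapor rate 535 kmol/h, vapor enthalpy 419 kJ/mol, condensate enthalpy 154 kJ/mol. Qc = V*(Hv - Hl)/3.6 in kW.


Qc = 535 * (419 - 154) / 3.6 = 535 * 265 / 3.6 = 39380

39380 kW


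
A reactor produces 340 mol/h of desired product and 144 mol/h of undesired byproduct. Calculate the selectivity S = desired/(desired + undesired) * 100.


Selectivity = desired / (desired + undesired) * 100
Total products = 340 + 144 = 484 mol/h
S = 340 / 484 * 100
= 0.7025 * 100
= 70.25 %

70.25 %


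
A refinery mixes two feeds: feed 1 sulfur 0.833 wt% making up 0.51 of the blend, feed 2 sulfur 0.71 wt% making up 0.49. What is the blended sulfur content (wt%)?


Linear sulfur blending: S_blend = x1*S1 + x2*S2
Contribution 1: 0.51 * 0.833 = 0.42483 wt%
Contribution 2: 0.49 * 0.71 = 0.3479 wt%
S_blend = 0.42483 + 0.3479 = 0.77273

0.77273 wt%


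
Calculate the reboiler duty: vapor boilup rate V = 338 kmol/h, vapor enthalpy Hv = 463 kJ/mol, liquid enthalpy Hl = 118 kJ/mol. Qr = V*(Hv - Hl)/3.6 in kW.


Qr = 338 * (463 - 118) / 3.6 = 338 * 345 / 3.6 = 32390

32390 kW


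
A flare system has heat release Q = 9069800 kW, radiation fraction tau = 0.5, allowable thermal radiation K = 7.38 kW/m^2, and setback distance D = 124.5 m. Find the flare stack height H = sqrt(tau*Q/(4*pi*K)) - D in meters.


tau*Q/(4*pi*K) = 0.5 * 9069800 / (4 * pi * 7.38) = 48899.2
sqrt(48899.2) = 221.132
H = 221.132 - 124.5 = 96.63

96.63 m


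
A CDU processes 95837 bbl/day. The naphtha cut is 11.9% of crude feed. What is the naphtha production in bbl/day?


Crude throughput = 95837 bbl/day
Fraction yield = 11.9%
yield = throughput * fraction / 100
yield = 95837 * 11.9 / 100 = 11404.603

11404.603 bbl/day


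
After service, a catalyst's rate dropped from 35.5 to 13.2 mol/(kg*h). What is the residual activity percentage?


Activity (%) = (rate_used / rate_fresh) * 100
rate_used = 13.2, rate_fresh = 35.5
= (13.2 / 35.5) * 100
= 0.3718 * 100 = 37.18

37.18 %


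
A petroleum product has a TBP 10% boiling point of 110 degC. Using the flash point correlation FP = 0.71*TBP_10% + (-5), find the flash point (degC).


FP = 0.71 * 110 + (-5) = 73.1

73.1 degC


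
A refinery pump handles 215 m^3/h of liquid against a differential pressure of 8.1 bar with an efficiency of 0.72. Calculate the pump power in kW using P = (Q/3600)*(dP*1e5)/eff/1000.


Q = 215 / 3600 = 0.0597222 m^3/s
P = 0.0597222 * (8.1 * 1e5) / 0.72 / 1000 = 67.19

67.19 kW


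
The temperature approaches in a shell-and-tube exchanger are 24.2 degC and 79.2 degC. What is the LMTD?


LMTD = (dT1 - dT2) / ln(dT1/dT2)
= (24.2 - 79.2) / ln(24.2 / 79.2) = -55 / -1.18562 = 46.39

46.39 degC


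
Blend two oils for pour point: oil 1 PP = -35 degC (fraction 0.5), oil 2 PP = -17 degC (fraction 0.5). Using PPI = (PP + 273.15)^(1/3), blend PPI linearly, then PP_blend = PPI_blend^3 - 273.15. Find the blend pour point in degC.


PPI_1 = (-35 + 273.15)^(1/3) = 6.198456
PPI_2 = (-17 + 273.15)^(1/3) = 6.350844
PPI_blend = 0.5 * 6.198456 + 0.5 * 6.350844 = 6.27465
PP_blend = 6.27465^3 - 273.15 = 247.0407 - 273.15 = -26.11

-26.11 degC


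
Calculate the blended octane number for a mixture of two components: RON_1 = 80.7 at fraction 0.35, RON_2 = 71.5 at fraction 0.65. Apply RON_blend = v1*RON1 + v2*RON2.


Linear blending: RON_blend = sum(vi * RONi)
Contribution 1: 0.35 * 80.7 = 28.245
Contribution 2: 0.65 * 71.5 = 46.475
RON_blend = 28.245 + 46.475 = 74.72

74.72


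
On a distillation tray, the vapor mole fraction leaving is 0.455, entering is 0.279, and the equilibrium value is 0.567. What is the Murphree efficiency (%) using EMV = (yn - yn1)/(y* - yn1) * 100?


Murphree vapor efficiency: EMV = (y_n - y_(n-1)) / (y*_n - y_(n-1)) * 100
EMV = (0.455 - 0.279) / (0.567 - 0.279) * 100 = 0.176 / 0.288 * 100 = 61.11

61.11 %


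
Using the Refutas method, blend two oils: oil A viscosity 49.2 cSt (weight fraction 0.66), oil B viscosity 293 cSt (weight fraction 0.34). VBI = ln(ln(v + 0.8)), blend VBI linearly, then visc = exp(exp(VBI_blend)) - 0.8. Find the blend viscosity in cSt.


Refutas method: VBN_i = 14.534*ln(ln(visc_i + 0.8)) + 10.975, blended linearly by mass fraction; since VBN is linear in VBI_i = ln(ln(visc_i + 0.8)) and the fractions sum to 1, blend VBI directly: visc = exp(exp(VBI_blend)) - 0.8
VBI_1 = ln(ln(49.2 + 0.8)) = 1.36405
VBI_2 = ln(ln(293 + 0.8)) = 1.73746
VBI_blend = 0.66 * 1.36405 + 0.34 * 1.73746 = 1.49101
visc_blend = exp(exp(1.49101)) - 0.8 = 84.11

84.11 cSt


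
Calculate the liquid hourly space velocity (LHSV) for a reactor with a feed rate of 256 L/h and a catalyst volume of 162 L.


LHSV = volumetric feed rate / catalyst volume
= 256 L/h / 162 L
= 1.580 h^-1

1.580 h^-1


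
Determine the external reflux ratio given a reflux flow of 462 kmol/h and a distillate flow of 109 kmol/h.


Reflux ratio definition: R = L / D (liquid returned / distillate withdrawn)
L = 462 kmol/h, D = 109 kmol/h
R = 462 / 109 = 4.239

4.239


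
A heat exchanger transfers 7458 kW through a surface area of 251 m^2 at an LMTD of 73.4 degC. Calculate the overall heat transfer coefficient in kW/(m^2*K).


From Q = U*A*LMTD, U = Q / (A * LMTD)
U = 7458 / (251 * 73.4) = 7458 / 18423.4 = 0.4048

0.4048 kW/(m^2*K)


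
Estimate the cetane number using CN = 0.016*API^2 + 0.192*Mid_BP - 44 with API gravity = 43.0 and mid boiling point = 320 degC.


CN = 0.016 * 43.0^2 + 0.192 * 320 - 44
CN = 29.584 + 61.44 - 44 = 47.024

47.024


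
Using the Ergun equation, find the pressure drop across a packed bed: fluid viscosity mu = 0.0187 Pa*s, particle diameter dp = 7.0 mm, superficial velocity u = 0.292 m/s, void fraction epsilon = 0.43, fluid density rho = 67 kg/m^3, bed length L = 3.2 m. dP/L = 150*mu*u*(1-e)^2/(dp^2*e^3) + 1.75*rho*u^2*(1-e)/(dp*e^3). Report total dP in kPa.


dp = 7.0 mm = 0.007 m
Viscous term = 150*0.0187*0.292*(1-0.43)^2 / (0.007^2*0.43^3) = 68306.8
Inertial term = 1.75*67*0.292^2*(1-0.43) / (0.007*0.43^3) = 10238.8
dP/L = 68306.8 + 10238.8 = 78545.6 Pa/m
dP = 78545.6 * 3.2 / 1000 = 251.3 kPa

251.3 kPa


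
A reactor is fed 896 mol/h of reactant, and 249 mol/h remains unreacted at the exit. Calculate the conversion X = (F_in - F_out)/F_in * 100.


X = (F_in - F_out) / F_in * 100
Moles reacted = 896 - 249 = 647
X = 647 / 896 * 100
= 0.7221 * 100
= 72.21 %

72.21 %


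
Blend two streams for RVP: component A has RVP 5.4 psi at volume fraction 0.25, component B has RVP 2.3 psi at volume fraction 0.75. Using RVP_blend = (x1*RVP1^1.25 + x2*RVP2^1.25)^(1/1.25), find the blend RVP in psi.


Chevron index: RVP_blend = (sum xi*RVPi^1.25)^(1/1.25)
RVP^1.25 terms: 0.25 * 5.4^1.25 + 0.75 * 2.3^1.25 = 4.18226
RVP_blend = 4.18226^(1/1.25) = 3.141

3.141 psi


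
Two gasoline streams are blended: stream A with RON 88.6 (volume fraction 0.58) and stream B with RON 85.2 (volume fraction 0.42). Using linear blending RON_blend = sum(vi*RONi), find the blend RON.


Linear blending: RON_blend = sum(vi * RONi)
Contribution 1: 0.58 * 88.6 = 51.388
Contribution 2: 0.42 * 85.2 = 35.784
RON_blend = 51.388 + 35.784 = 87.172

87.172


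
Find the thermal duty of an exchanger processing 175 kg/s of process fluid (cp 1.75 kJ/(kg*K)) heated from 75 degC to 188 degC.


Q = m_dot * cp * delta_T
delta_T = 188 - 75 = 113 K
Q = 175 * 1.75 * 113
= 306.25 * 113
= 34606.25 kW

34606.25 kW


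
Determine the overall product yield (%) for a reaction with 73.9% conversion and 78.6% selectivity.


Overall yield = conversion (%) * selectivity (%) / 100
Conversion = 73.9%, Selectivity = 78.6%
Y = 73.9 * 78.6 / 100
= 58.0854 %

58.0854 %
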